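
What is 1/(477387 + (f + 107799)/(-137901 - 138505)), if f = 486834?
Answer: 21262/10150156653 ≈ 2.0947e-6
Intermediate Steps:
1/(477387 + (f + 107799)/(-137901 - 138505)) = 1/(477387 + (486834 + 107799)/(-137901 - 138505)) = 1/(477387 + 594633/(-276406)) = 1/(477387 + 594633*(-1/276406)) = 1/(477387 - 45741/21262) = 1/(10150156653/21262) = 21262/10150156653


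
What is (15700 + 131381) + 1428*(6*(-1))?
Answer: 138513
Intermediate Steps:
(15700 + 131381) + 1428*(6*(-1)) = 147081 + 1428*(-6) = 147081 - 8568 = 138513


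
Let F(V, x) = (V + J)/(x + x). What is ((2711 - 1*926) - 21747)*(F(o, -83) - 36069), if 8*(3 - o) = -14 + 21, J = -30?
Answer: 478084001229/664 ≈ 7.2001e+8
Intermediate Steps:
o = 17/8 (o = 3 - (-14 + 21)/8 = 3 - ⅛*7 = 3 - 7/8 = 17/8 ≈ 2.1250)
F(V, x) = (-30 + V)/(2*x) (F(V, x) = (V - 30)/(x + x) = (-30 + V)/((2*x)) = (-30 + V)*(1/(2*x)) = (-30 + V)/(2*x))
((2711 - 1*926) - 21747)*(F(o, -83) - 36069) = ((2711 - 1*926) - 21747)*((½)*(-30 + 17/8)/(-83) - 36069) = ((2711 - 926) - 21747)*((½)*(-1/83)*(-223/8) - 36069) = (1785 - 21747)*(223/1328 - 36069) = -19962*(-47899409/1328) = 478084001229/664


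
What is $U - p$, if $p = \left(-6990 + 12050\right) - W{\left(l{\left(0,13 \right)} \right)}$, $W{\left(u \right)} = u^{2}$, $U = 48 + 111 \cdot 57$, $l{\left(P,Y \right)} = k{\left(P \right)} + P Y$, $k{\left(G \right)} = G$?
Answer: $1315$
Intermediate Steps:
$l{\left(P,Y \right)} = P + P Y$
$U = 6375$ ($U = 48 + 6327 = 6375$)
$p = 5060$ ($p = \left(-6990 + 12050\right) - \left(0 \left(1 + 13\right)\right)^{2} = 5060 - \left(0 \cdot 14\right)^{2} = 5060 - 0^{2} = 5060 - 0 = 5060 + 0 = 5060$)
$U - p = 6375 - 5060 = 1315$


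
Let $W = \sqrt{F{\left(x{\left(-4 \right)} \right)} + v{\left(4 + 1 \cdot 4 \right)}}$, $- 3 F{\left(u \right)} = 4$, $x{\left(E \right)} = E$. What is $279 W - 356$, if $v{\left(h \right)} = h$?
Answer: $-356 + 186 \sqrt{15} \approx 364.38$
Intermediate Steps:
$F{\left(u \right)} = - \frac{4}{3}$ ($F{\left(u \right)} = \left(- \frac{1}{3}\right) 4 = - \frac{4}{3}$)
$W = \frac{2 \sqrt{15}}{3}$ ($W = \sqrt{- \frac{4}{3} + \left(4 + 1 \cdot 4\right)} = \sqrt{- \frac{4}{3} + \left(4 + 4\right)} = \sqrt{- \frac{4}{3} + 8} = \sqrt{\frac{20}{3}} = \frac{2 \sqrt{15}}{3} \approx 2.582$)
$279 W - 356 = 279 \frac{2 \sqrt{15}}{3} - 356 = 186 \sqrt{15} - 356 = -356 + 186 \sqrt{15}$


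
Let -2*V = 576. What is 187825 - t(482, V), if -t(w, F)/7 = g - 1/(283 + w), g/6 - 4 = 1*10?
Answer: 144135938/765 ≈ 1.8841e+5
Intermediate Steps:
V = -288 (V = -½*576 = -288)
g = 84 (g = 24 + 6*(1*10) = 24 + 6*10 = 24 + 60 = 84)
t(w, F) = -588 + 7/(283 + w) (t(w, F) = -7*(84 - 1/(283 + w)) = -588 + 7/(283 + w))
187825 - t(482, V) = 187825 - 7*(-23771 - 84*482)/(283 + 482) = 187825 - 7*(-23771 - 40488)/765 = 187825 - 7*(-64259)/765 = 187825 - 1*(-449813/765) = 187825 + 449813/765 = 144135938/765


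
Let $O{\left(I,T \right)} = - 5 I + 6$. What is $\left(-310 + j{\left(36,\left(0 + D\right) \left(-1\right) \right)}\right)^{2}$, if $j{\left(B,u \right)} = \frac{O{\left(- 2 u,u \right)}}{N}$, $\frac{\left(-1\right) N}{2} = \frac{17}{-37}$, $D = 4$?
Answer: $120409$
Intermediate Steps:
$N = \frac{34}{37}$ ($N = - 2 \frac{17}{-37} = - 2 \cdot 17 \left(- \frac{1}{37}\right) = \left(-2\right) \left(- \frac{17}{37}\right) = \frac{34}{37} \approx 0.91892$)
$O{\left(I,T \right)} = 6 - 5 I$
$j{\left(B,u \right)} = \frac{111}{17} + \frac{185 u}{17}$ ($j{\left(B,u \right)} = \frac{6 - 5 \left(- 2 u\right)}{\frac{34}{37}} = \left(6 + 10 u\right) \frac{37}{34} = \frac{111}{17} + \frac{185 u}{17}$)
$\left(-310 + j{\left(36,\left(0 + D\right) \left(-1\right) \right)}\right)^{2} = \left(-310 + \left(\frac{111}{17} + \frac{185 \left(0 + 4\right) \left(-1\right)}{17}\right)\right)^{2} = \left(-310 + \left(\frac{111}{17} + \frac{185 \cdot 4 \left(-1\right)}{17}\right)\right)^{2} = \left(-310 + \left(\frac{111}{17} + \frac{185}{17} \left(-4\right)\right)\right)^{2} = \left(-310 + \left(\frac{111}{17} - \frac{740}{17}\right)\right)^{2} = \left(-310 - 37\right)^{2} = \left(-347\right)^{2} = 120409$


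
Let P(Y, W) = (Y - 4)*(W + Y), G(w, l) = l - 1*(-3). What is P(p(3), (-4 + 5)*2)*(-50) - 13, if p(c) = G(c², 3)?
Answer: -813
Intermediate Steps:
G(w, l) = 3 + l (G(w, l) = l + 3 = 3 + l)
p(c) = 6 (p(c) = 3 + 3 = 6)
P(Y, W) = (-4 + Y)*(W + Y)
P(p(3), (-4 + 5)*2)*(-50) - 13 = (6² - 4*(-4 + 5)*2 - 4*6 + ((-4 + 5)*2)*6)*(-50) - 13 = (36 - 4*2 - 24 + (1*2)*6)*(-50) - 13 = (36 - 4*2 - 24 + 2*6)*(-50) - 13 = (36 - 8 - 24 + 12)*(-50) - 13 = 16*(-50) - 13 = -800 - 13 = -813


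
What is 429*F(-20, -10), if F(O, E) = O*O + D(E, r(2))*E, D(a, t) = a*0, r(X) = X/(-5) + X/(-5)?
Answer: 171600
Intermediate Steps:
r(X) = -2*X/5 (r(X) = X*(-1/5) + X*(-1/5) = -X/5 - X/5 = -2*X/5)
D(a, t) = 0
F(O, E) = O**2 (F(O, E) = O*O + 0*E = O**2 + 0 = O**2)
429*F(-20, -10) = 429*(-20)**2 = 429*400 = 171600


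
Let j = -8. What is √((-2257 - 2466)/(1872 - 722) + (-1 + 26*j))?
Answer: I*√11273358/230 ≈ 14.598*I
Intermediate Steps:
√((-2257 - 2466)/(1872 - 722) + (-1 + 26*j)) = √((-2257 - 2466)/(1872 - 722) + (-1 + 26*(-8))) = √(-4723/1150 + (-1 - 208)) = √(-4723*1/1150 - 209) = √(-4723/1150 - 209) = √(-245073/1150) = I*√11273358/230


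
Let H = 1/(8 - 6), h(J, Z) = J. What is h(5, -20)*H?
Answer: 5/2 ≈ 2.5000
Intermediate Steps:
H = ½ (H = 1/2 = ½ ≈ 0.50000)
h(5, -20)*H = 5*(½) = 5/2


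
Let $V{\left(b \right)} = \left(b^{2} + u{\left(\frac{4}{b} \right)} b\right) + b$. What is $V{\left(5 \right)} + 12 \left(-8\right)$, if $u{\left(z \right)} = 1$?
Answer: $-61$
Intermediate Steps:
$V{\left(b \right)} = b^{2} + 2 b$ ($V{\left(b \right)} = \left(b^{2} + 1 b\right) + b = \left(b^{2} + b\right) + b = \left(b + b^{2}\right) + b = b^{2} + 2 b$)
$V{\left(5 \right)} + 12 \left(-8\right) = 5 \left(2 + 5\right) + 12 \left(-8\right) = 5 \cdot 7 - 96 = 35 - 96 = -61$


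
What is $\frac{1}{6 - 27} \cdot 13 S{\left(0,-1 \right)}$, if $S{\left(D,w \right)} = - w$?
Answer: $- \frac{13}{21} \approx -0.61905$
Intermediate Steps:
$\frac{1}{6 - 27} \cdot 13 S{\left(0,-1 \right)} = \frac{1}{6 - 27} \cdot 13 \left(\left(-1\right) \left(-1\right)\right) = \frac{1}{-21} \cdot 13 \cdot 1 = \left(- \frac{1}{21}\right) 13 \cdot 1 = \left(- \frac{13}{21}\right) 1 = - \frac{13}{21}$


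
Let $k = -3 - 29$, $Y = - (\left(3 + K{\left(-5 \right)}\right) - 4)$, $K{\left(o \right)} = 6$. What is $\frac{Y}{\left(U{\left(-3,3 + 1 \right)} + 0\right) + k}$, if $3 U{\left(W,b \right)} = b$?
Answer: $\frac{15}{92} \approx 0.16304$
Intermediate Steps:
$U{\left(W,b \right)} = \frac{b}{3}$
$Y = -5$ ($Y = - (\left(3 + 6\right) - 4) = - (9 - 4) = \left(-1\right) 5 = -5$)
$k = -32$ ($k = -3 - 29 = -32$)
$\frac{Y}{\left(U{\left(-3,3 + 1 \right)} + 0\right) + k} = - \frac{5}{\left(\frac{3 + 1}{3} + 0\right) - 32} = - \frac{5}{\left(\frac{1}{3} \cdot 4 + 0\right) - 32} = - \frac{5}{\left(\frac{4}{3} + 0\right) - 32} = - \frac{5}{\frac{4}{3} - 32} = - \frac{5}{- \frac{92}{3}} = \left(-5\right) \left(- \frac{3}{92}\right) = \frac{15}{92}$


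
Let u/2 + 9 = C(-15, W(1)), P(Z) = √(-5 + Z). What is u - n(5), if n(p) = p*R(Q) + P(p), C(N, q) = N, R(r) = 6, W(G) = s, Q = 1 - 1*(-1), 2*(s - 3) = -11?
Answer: -78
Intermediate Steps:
s = -5/2 (s = 3 + (½)*(-11) = 3 - 11/2 = -5/2 ≈ -2.5000)
Q = 2 (Q = 1 + 1 = 2)
W(G) = -5/2
u = -48 (u = -18 + 2*(-15) = -18 - 30 = -48)
n(p) = √(-5 + p) + 6*p (n(p) = p*6 + √(-5 + p) = 6*p + √(-5 + p) = √(-5 + p) + 6*p)
u - n(5) = -48 - (√(-5 + 5) + 6*5) = -48 - (√0 + 30) = -48 - (0 + 30) = -48 - 1*30 = -48 - 30 = -78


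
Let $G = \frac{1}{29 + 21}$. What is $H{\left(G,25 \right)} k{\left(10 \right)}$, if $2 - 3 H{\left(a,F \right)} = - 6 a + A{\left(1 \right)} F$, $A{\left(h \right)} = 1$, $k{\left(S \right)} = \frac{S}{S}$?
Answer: $- \frac{572}{75} \approx -7.6267$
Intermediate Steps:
$k{\left(S \right)} = 1$
$G = \frac{1}{50} \approx 0.02$
$H{\left(a,F \right)} = \frac{2}{3} + 2 a - \frac{F}{3}$ ($H{\left(a,F \right)} = \frac{2}{3} - \frac{- 6 a + 1 F}{3} = \frac{2}{3} - \frac{- 6 a + F}{3} = \frac{2}{3} - \frac{F - 6 a}{3} = \frac{2}{3} - \left(- 2 a + \frac{F}{3}\right) = \frac{2}{3} + 2 a - \frac{F}{3}$)
$H{\left(G,25 \right)} k{\left(10 \right)} = \left(\frac{2}{3} + 2 \cdot \frac{1}{50} - \frac{25}{3}\right) 1 = \left(\frac{2}{3} + \frac{1}{25} - \frac{25}{3}\right) 1 = \left(- \frac{572}{75}\right) 1 = - \frac{572}{75}$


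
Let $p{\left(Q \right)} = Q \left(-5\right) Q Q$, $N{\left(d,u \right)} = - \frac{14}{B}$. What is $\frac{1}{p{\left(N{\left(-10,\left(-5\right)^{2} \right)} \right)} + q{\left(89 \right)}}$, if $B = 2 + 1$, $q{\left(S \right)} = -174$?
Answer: $\frac{27}{9022} \approx 0.0029927$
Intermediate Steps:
$B = 3$
$N{\left(d,u \right)} = - \frac{14}{3}$
$p{\left(Q \right)} = - 5 Q^{3}$ ($p{\left(Q \right)} = - 5 Q Q^{2} = - 5 Q^{3}$)
$\frac{1}{p{\left(N{\left(-10,\left(-5\right)^{2} \right)} \right)} + q{\left(89 \right)}} = \frac{1}{- 5 \left(- \frac{14}{3}\right)^{3} - 174} = \frac{1}{\left(-5\right) \left(- \frac{2744}{27}\right) - 174} = \frac{1}{\frac{13720}{27} - 174} = \frac{1}{\frac{9022}{27}} = \frac{27}{9022}$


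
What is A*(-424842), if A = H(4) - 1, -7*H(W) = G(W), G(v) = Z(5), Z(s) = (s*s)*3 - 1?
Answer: 34412202/7 ≈ 4.9160e+6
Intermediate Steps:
Z(s) = -1 + 3*s² (Z(s) = s²*3 - 1 = 3*s² - 1 = -1 + 3*s²)
G(v) = 74 (G(v) = -1 + 3*5² = -1 + 3*25 = -1 + 75 = 74)
H(W) = -74/7 (H(W) = -⅐*74 = -74/7)
A = -81/7 (A = -74/7 - 1 = -81/7 ≈ -11.571)
A*(-424842) = -81/7*(-424842) = 34412202/7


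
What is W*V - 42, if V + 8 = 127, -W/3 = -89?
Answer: 31731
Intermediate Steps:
W = 267 (W = -3*(-89) = 267)
V = 119 (V = -8 + 127 = 119)
W*V - 42 = 267*119 - 42 = 31773 - 42 = 31731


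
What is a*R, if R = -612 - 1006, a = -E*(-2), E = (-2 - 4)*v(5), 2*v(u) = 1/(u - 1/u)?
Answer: 4045/2 ≈ 2022.5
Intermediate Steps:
v(u) = 1/(2*(u - 1/u))
E = -5/8 (E = (-2 - 4)*((½)*5/(-1 + 5²)) = -3*5/(-1 + 25) = -3*5/24 = -6*5/48 = -5/8 ≈ -0.62500)
a = -5/4 (a = -1*(-5/8)*(-2) = (5/8)*(-2) = -5/4 ≈ -1.2500)
R = -1618
a*R = -5/4*(-1618) = 4045/2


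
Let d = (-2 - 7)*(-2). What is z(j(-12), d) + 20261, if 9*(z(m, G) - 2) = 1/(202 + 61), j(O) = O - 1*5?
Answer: 47962522/2367 ≈ 20263.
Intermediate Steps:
j(O) = -5 + O (j(O) = O - 5 = -5 + O)
d = 18 (d = -9*(-2) = 18)
z(m, G) = 4735/2367 (z(m, G) = 2 + 1/(9*(202 + 61)) = 2 + (⅑)/263 = 2 + (⅑)*(1/263) = 2 + 1/2367 = 4735/2367)
z(j(-12), d) + 20261 = 4735/2367 + 20261 = 47962522/2367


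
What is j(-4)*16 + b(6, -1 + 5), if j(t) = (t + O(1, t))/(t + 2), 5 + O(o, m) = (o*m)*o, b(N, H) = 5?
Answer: 109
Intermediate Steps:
O(o, m) = -5 + m*o² (O(o, m) = -5 + (o*m)*o = -5 + (m*o)*o = -5 + m*o²)
j(t) = (-5 + 2*t)/(2 + t) (j(t) = (t + (-5 + t*1²))/(t + 2) = (t + (-5 + t*1))/(2 + t) = (t + (-5 + t))/(2 + t) = (-5 + 2*t)/(2 + t))
j(-4)*16 + b(6, -1 + 5) = ((-5 + 2*(-4))/(2 - 4))*16 + 5 = ((-5 - 8)/(-2))*16 + 5 = -½*(-13)*16 + 5 = (13/2)*16 + 5 = 104 + 5 = 109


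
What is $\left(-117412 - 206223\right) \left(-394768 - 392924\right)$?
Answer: $254924700420$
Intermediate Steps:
$\left(-117412 - 206223\right) \left(-394768 - 392924\right) = \left(-323635\right) \left(-787692\right) = 254924700420$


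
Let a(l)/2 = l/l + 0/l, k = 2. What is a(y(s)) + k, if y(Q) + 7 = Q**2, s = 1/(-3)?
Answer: 4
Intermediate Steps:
s = -1/3 ≈ -0.33333
y(Q) = -7 + Q**2
a(l) = 2 (a(l) = 2*(l/l + 0/l) = 2*(1 + 0) = 2*1 = 2)
a(y(s)) + k = 2 + 2 = 4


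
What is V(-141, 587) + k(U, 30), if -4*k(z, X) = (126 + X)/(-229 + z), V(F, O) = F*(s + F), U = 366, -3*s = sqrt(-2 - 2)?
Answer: 2723658/137 + 94*I ≈ 19881.0 + 94.0*I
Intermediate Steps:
s = -2*I/3 (s = -sqrt(-2 - 2)/3 = -2*I/3 ≈ -0.66667*I)
V(F, O) = F*(F - 2*I/3) (V(F, O) = F*(-2*I/3 + F) = F*(F - 2*I/3))
k(z, X) = -(126 + X)/(4*(-229 + z))
V(-141, 587) + k(U, 30) = (1/3)*(-141)*(-2*I + 3*(-141)) + (-126 - 1*30)/(4*(-229 + 366)) = (1/3)*(-141)*(-2*I - 423) + (1/4)*(-126 - 30)/137 = (1/3)*(-141)*(-423 - 2*I) + (1/4)*(1/137)*(-156) = (19881 + 94*I) - 39/137 = 2723658/137 + 94*I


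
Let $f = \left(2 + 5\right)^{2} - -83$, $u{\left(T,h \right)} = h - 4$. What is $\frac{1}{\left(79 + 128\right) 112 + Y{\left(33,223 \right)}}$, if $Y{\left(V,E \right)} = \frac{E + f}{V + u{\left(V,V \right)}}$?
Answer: $\frac{62}{1437763} \approx 4.3123 \cdot 10^{-5}$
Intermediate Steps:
$u{\left(T,h \right)} = -4 + h$ ($u{\left(T,h \right)} = h - 4 = -4 + h$)
$f = 132$ ($f = 7^{2} + 83 = 49 + 83 = 132$)
$Y{\left(V,E \right)} = \frac{132 + E}{-4 + 2 V}$ ($Y{\left(V,E \right)} = \frac{E + 132}{V + \left(-4 + V\right)} = \frac{132 + E}{-4 + 2 V}$)
$\frac{1}{\left(79 + 128\right) 112 + Y{\left(33,223 \right)}} = \frac{1}{\left(79 + 128\right) 112 + \frac{132 + 223}{2 \left(-2 + 33\right)}} = \frac{1}{207 \cdot 112 + \frac{1}{2} \cdot \frac{1}{31} \cdot 355} = \frac{1}{23184 + \frac{1}{2} \cdot \frac{1}{31} \cdot 355} = \frac{1}{23184 + \frac{355}{62}} = \frac{1}{\frac{1437763}{62}} = \frac{62}{1437763}$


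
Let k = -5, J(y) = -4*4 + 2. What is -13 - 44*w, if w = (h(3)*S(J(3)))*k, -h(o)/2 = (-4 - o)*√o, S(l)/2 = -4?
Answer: -13 - 24640*√3 ≈ -42691.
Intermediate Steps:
J(y) = -14 (J(y) = -16 + 2 = -14)
S(l) = -8 (S(l) = 2*(-4) = -8)
h(o) = -2*√o*(-4 - o) (h(o) = -2*(-4 - o)*√o = -2*√o*(-4 - o))
w = 560*√3 (w = ((2*√3*(4 + 3))*(-8))*(-5) = ((2*√3*7)*(-8))*(-5) = ((14*√3)*(-8))*(-5) = -112*√3*(-5) = 560*√3 ≈ 969.95)
-13 - 44*w = -13 - 24640*√3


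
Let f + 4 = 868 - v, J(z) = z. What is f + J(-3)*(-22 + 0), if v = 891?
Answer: 39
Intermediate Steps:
f = -27 (f = -4 + (868 - 1*891) = -4 + (868 - 891) = -4 - 23 = -27)
f + J(-3)*(-22 + 0) = -27 - 3*(-22 + 0) = -27 - 3*(-22) = -27 + 66 = 39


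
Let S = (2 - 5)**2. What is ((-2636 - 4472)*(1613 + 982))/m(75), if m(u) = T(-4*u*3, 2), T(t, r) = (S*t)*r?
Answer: 307421/270 ≈ 1138.6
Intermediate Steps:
S = 9 (S = (-3)**2 = 9)
T(t, r) = 9*r*t (T(t, r) = (9*t)*r = 9*r*t)
m(u) = -216*u (m(u) = 9*2*(-4*u*3) = 9*2*(-12*u) = -216*u)
((-2636 - 4472)*(1613 + 982))/m(75) = ((-2636 - 4472)*(1613 + 982))/((-216*75)) = -7108*2595/(-16200) = -18445260*(-1/16200) = 307421/270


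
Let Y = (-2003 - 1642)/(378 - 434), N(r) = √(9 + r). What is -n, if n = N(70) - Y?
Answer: 3645/56 - √79 ≈ 56.201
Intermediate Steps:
Y = 3645/56 (Y = -3645/(-56) = -3645*(-1/56) = 3645/56 ≈ 65.089)
n = -3645/56 + √79 (n = √(9 + 70) - 1*3645/56 = √79 - 3645/56 = -3645/56 + √79 ≈ -56.201)
-n = -(-3645/56 + √79) = 3645/56 - √79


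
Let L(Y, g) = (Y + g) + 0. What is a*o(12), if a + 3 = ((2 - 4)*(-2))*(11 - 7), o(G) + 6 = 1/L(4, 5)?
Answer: -689/9 ≈ -76.556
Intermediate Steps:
L(Y, g) = Y + g
o(G) = -53/9 (o(G) = -6 + 1/(4 + 5) = -6 + 1/9 = -6 + ⅑ = -53/9)
a = 13 (a = -3 + ((2 - 4)*(-2))*(11 - 7) = -3 - 2*(-2)*4 = -3 + 4*4 = -3 + 16 = 13)
a*o(12) = 13*(-53/9) = -689/9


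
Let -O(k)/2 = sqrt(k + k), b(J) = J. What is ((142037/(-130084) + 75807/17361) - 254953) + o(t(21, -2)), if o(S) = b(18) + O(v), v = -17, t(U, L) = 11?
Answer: -63970536889501/250932036 - 2*I*sqrt(34) ≈ -2.5493e+5 - 11.662*I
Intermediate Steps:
O(k) = -2*sqrt(2)*sqrt(k) (O(k) = -2*sqrt(k + k) = -2*sqrt(2)*sqrt(k))
o(S) = 18 - 2*I*sqrt(34) (o(S) = 18 - 2*sqrt(2)*sqrt(-17) = 18 - 2*sqrt(2)*I*sqrt(17) = 18 - 2*I*sqrt(34))
((142037/(-130084) + 75807/17361) - 254953) + o(t(21, -2)) = ((142037/(-130084) + 75807/17361) - 254953) + (18 - 2*I*sqrt(34)) = ((142037*(-1/130084) + 75807*(1/17361)) - 254953) + (18 - 2*I*sqrt(34)) = ((-142037/130084 + 8423/1929) - 254953) + (18 - 2*I*sqrt(34)) = (821708159/250932036 - 254953) + (18 - 2*I*sqrt(34)) = -63975053666149/250932036 + (18 - 2*I*sqrt(34)) = -63970536889501/250932036 - 2*I*sqrt(34)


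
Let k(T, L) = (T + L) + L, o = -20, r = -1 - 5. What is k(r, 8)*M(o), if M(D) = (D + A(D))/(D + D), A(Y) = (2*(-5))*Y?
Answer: -45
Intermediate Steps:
A(Y) = -10*Y
r = -6
k(T, L) = T + 2*L (k(T, L) = (L + T) + L = T + 2*L)
M(D) = -9/2 (M(D) = (D - 10*D)/(D + D) = (-9*D)/((2*D)) = (-9*D)*(1/(2*D)) = -9/2)
k(r, 8)*M(o) = (-6 + 2*8)*(-9/2) = (-6 + 16)*(-9/2) = 10*(-9/2) = -45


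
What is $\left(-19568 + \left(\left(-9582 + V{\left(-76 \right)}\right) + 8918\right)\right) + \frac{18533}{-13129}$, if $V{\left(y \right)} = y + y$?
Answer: $- \frac{267640069}{13129} \approx -20385.0$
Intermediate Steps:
$V{\left(y \right)} = 2 y$
$\left(-19568 + \left(\left(-9582 + V{\left(-76 \right)}\right) + 8918\right)\right) + \frac{18533}{-13129} = \left(-19568 + \left(\left(-9582 + 2 \left(-76\right)\right) + 8918\right)\right) + \frac{18533}{-13129} = \left(-19568 + \left(\left(-9582 - 152\right) + 8918\right)\right) + 18533 \left(- \frac{1}{13129}\right) = \left(-19568 + \left(-9734 + 8918\right)\right) - \frac{18533}{13129} = \left(-19568 - 816\right) - \frac{18533}{13129} = -20384 - \frac{18533}{13129} = - \frac{267640069}{13129}$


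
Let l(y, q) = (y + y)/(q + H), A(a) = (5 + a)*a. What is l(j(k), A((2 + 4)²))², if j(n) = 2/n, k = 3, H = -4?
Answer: 1/1218816 ≈ 8.2047e-7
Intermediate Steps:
A(a) = a*(5 + a)
l(y, q) = 2*y/(-4 + q) (l(y, q) = (y + y)/(q - 4) = (2*y)/(-4 + q) = 2*y/(-4 + q))
l(j(k), A((2 + 4)²))² = (2*(2/3)/(-4 + (2 + 4)²*(5 + (2 + 4)²)))² = (2*(2*(⅓))/(-4 + 6²*(5 + 6²)))² = (2*(⅔)/(-4 + 36*(5 + 36)))² = (2*(⅔)/(-4 + 36*41))² = (2*(⅔)/(-4 + 1476))² = (2*(⅔)/1472)² = (2*(⅔)*(1/1472))² = (1/1104)² = 1/1218816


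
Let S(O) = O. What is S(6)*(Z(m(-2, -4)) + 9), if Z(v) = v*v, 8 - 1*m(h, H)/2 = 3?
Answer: 654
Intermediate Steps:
m(h, H) = 10 (m(h, H) = 16 - 2*3 = 16 - 6 = 10)
Z(v) = v²
S(6)*(Z(m(-2, -4)) + 9) = 6*(10² + 9) = 6*(100 + 9) = 6*109 = 654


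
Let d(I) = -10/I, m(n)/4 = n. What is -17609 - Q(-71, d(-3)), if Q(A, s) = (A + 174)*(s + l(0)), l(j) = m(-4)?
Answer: -48913/3 ≈ -16304.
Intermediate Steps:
m(n) = 4*n
l(j) = -16 (l(j) = 4*(-4) = -16)
Q(A, s) = (-16 + s)*(174 + A) (Q(A, s) = (A + 174)*(s - 16) = (174 + A)*(-16 + s) = (-16 + s)*(174 + A))
-17609 - Q(-71, d(-3)) = -17609 - (-2784 - 16*(-71) + 174*(-10/(-3)) - (-710)/(-3)) = -17609 - (-2784 + 1136 + 174*(-10*(-⅓)) - (-710)*(-1)/3) = -17609 - (-2784 + 1136 + 174*(10/3) - 71*10/3) = -17609 - (-2784 + 1136 + 580 - 710/3) = -17609 - 1*(-3914/3) = -17609 + 3914/3 = -48913/3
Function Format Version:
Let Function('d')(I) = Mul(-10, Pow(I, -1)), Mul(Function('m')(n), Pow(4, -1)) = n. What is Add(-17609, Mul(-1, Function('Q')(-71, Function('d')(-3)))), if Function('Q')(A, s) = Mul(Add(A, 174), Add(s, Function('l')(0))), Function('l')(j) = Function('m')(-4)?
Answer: Rational(-48913, 3) ≈ -16304.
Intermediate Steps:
Function('m')(n) = Mul(4, n)
Function('l')(j) = -16 (Function('l')(j) = Mul(4, -4) = -16)
Function('Q')(A, s) = Mul(Add(-16, s), Add(174, A)) (Function('Q')(A, s) = Mul(Add(A, 174), Add(s, -16)) = Mul(Add(174, A), Add(-16, s)) = Mul(Add(-16, s), Add(174, A)))
Add(-17609, Mul(-1, Function('Q')(-71, Function('d')(-3)))) = Add(-17609, Mul(-1, Add(-2784, Mul(-16, -71), Mul(174, Mul(-10, Pow(-3, -1))), Mul(-71, Mul(-10, Pow(-3, -1)))))) = Add(-17609, Mul(-1, Add(-2784, 1136, Mul(174, Mul(-10, Rational(-1, 3))), Mul(-71, Mul(-10, Rational(-1, 3)))))) = Add(-17609, Mul(-1, Add(-2784, 1136, Mul(174, Rational(10, 3)), Mul(-71, Rational(10, 3))))) = Add(-17609, Mul(-1, Add(-2784, 1136, 580, Rational(-710, 3)))) = Add(-17609, Mul(-1, Rational(-3914, 3))) = Add(-17609, Rational(3914, 3)) = Rational(-48913, 3)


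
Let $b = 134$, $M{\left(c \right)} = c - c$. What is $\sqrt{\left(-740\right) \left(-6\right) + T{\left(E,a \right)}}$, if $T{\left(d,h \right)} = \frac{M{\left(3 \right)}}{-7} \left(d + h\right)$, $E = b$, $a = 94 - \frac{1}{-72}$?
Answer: $2 \sqrt{1110} \approx 66.633$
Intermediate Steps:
$M{\left(c \right)} = 0$
$a = \frac{6769}{72}$ ($a = 94 - - \frac{1}{72} = 94 + \frac{1}{72} = \frac{6769}{72} \approx 94.014$)
$E = 134$
$T{\left(d,h \right)} = 0$ ($T{\left(d,h \right)} = \frac{0}{-7} \left(d + h\right) = 0 \left(- \frac{1}{7}\right) \left(d + h\right) = 0 \left(d + h\right) = 0$)
$\sqrt{\left(-740\right) \left(-6\right) + T{\left(E,a \right)}} = \sqrt{\left(-740\right) \left(-6\right) + 0} = \sqrt{4440 + 0} = \sqrt{4440} = 2 \sqrt{1110}$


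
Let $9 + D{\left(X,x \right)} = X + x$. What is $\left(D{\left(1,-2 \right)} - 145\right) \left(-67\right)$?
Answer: $10385$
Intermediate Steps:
$D{\left(X,x \right)} = -9 + X + x$ ($D{\left(X,x \right)} = -9 + \left(X + x\right) = -9 + X + x$)
$\left(D{\left(1,-2 \right)} - 145\right) \left(-67\right) = \left(\left(-9 + 1 - 2\right) - 145\right) \left(-67\right) = \left(-10 - 145\right) \left(-67\right) = \left(-155\right) \left(-67\right) = 10385$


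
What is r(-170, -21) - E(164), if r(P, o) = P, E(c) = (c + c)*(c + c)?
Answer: -107754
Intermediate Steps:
E(c) = 4*c² (E(c) = (2*c)*(2*c) = 4*c²)
r(-170, -21) - E(164) = -170 - 4*164² = -170 - 4*26896 = -170 - 1*107584 = -170 - 107584 = -107754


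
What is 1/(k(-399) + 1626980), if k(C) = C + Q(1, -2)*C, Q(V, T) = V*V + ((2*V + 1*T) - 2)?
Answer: 1/1626980 ≈ 6.1464e-7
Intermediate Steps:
Q(V, T) = -2 + T + V² + 2*V (Q(V, T) = V² + ((2*V + T) - 2) = V² + ((T + 2*V) - 2) = V² + (-2 + T + 2*V) = -2 + T + V² + 2*V)
k(C) = 0 (k(C) = C + (-2 - 2 + 1² + 2*1)*C = C + (-2 - 2 + 1 + 2)*C = C - C = 0)
1/(k(-399) + 1626980) = 1/(0 + 1626980) = 1/1626980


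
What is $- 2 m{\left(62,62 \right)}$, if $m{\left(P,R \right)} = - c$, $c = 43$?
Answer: $86$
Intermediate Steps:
$m{\left(P,R \right)} = -43$ ($m{\left(P,R \right)} = \left(-1\right) 43 = -43$)
$- 2 m{\left(62,62 \right)} = \left(-2\right) \left(-43\right) = 86$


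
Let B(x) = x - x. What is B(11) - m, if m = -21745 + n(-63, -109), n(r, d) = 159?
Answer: 21586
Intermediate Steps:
B(x) = 0
m = -21586 (m = -21745 + 159 = -21586)
B(11) - m = 0 - 1*(-21586) = 0 + 21586 = 21586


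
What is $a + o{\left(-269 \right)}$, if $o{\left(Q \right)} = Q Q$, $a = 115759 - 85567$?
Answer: $102553$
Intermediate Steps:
$a = 30192$ ($a = 115759 - 85567 = 30192$)
$o{\left(Q \right)} = Q^{2}$
$a + o{\left(-269 \right)} = 30192 + \left(-269\right)^{2} = 30192 + 72361 = 102553$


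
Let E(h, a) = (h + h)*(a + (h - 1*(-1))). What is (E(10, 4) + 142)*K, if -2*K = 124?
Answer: -27404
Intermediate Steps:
K = -62 (K = -1/2*124 = -62)
E(h, a) = 2*h*(1 + a + h) (E(h, a) = (2*h)*(a + (h + 1)) = (2*h)*(a + (1 + h)) = (2*h)*(1 + a + h) = 2*h*(1 + a + h))
(E(10, 4) + 142)*K = (2*10*(1 + 4 + 10) + 142)*(-62) = (2*10*15 + 142)*(-62) = (300 + 142)*(-62) = 442*(-62) = -27404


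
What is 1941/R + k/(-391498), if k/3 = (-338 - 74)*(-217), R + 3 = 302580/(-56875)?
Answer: -1444869876107/6175293703 ≈ -233.98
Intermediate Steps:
R = -94641/11375 (R = -3 + 302580/(-56875) = -3 + 302580*(-1/56875) = -3 - 60516/11375 = -94641/11375 ≈ -8.3201)
k = 268212 (k = 3*((-338 - 74)*(-217)) = 3*(-412*(-217)) = 3*89404 = 268212)
1941/R + k/(-391498) = 1941/(-94641/11375) + 268212/(-391498) = 1941*(-11375/94641) + 268212*(-1/391498) = -7359625/31547 - 134106/195749 = -1444869876107/6175293703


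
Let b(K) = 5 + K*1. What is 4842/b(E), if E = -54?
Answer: -4842/49 ≈ -98.816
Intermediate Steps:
b(K) = 5 + K
4842/b(E) = 4842/(5 - 54) = 4842/(-49) = 4842*(-1/49) = -4842/49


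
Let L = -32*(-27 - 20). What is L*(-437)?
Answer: -657248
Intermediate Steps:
L = 1504 (L = -32*(-47) = 1504)
L*(-437) = 1504*(-437) = -657248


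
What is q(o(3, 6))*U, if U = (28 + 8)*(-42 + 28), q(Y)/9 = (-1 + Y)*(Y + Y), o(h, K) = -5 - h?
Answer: -653184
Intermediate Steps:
q(Y) = 18*Y*(-1 + Y) (q(Y) = 9*((-1 + Y)*(Y + Y)) = 9*((-1 + Y)*(2*Y)) = 9*(2*Y*(-1 + Y)) = 18*Y*(-1 + Y))
U = -504 (U = 36*(-14) = -504)
q(o(3, 6))*U = (18*(-5 - 1*3)*(-1 + (-5 - 1*3)))*(-504) = (18*(-5 - 3)*(-1 + (-5 - 3)))*(-504) = (18*(-8)*(-1 - 8))*(-504) = (18*(-8)*(-9))*(-504) = 1296*(-504) = -653184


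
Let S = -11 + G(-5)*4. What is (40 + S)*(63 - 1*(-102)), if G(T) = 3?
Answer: 6765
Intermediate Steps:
S = 1 (S = -11 + 3*4 = -11 + 12 = 1)
(40 + S)*(63 - 1*(-102)) = (40 + 1)*(63 - 1*(-102)) = 41*(63 + 102) = 41*165 = 6765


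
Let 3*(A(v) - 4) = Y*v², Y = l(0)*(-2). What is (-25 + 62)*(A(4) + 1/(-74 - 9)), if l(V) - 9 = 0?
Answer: -282569/83 ≈ -3404.4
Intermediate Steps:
l(V) = 9 (l(V) = 9 + 0 = 9)
Y = -18 (Y = 9*(-2) = -18)
A(v) = 4 - 6*v² (A(v) = 4 + (-18*v²)/3 = 4 - 6*v²)
(-25 + 62)*(A(4) + 1/(-74 - 9)) = (-25 + 62)*((4 - 6*4²) + 1/(-74 - 9)) = 37*((4 - 6*16) + 1/(-83)) = 37*((4 - 96) - 1/83) = 37*(-92 - 1/83) = 37*(-7637/83) = -282569/83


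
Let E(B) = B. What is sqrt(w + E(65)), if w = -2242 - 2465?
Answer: I*sqrt(4642) ≈ 68.132*I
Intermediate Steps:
w = -4707
sqrt(w + E(65)) = sqrt(-4707 + 65) = sqrt(-4642) = I*sqrt(4642)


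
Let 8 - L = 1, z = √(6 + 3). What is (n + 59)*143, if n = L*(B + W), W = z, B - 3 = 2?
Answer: 16445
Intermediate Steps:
z = 3 (z = √9 = 3)
B = 5 (B = 3 + 2 = 5)
L = 7 (L = 8 - 1*1 = 8 - 1 = 7)
W = 3
n = 56 (n = 7*(5 + 3) = 7*8 = 56)
(n + 59)*143 = (56 + 59)*143 = 115*143 = 16445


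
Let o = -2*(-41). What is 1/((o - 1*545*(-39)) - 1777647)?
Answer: -1/1756310 ≈ -5.6938e-7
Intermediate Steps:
o = 82
1/((o - 1*545*(-39)) - 1777647) = 1/((82 - 1*545*(-39)) - 1777647) = 1/((82 - 545*(-39)) - 1777647) = 1/((82 + 21255) - 1777647) = 1/(21337 - 1777647) = 1/(-1756310) = -1/1756310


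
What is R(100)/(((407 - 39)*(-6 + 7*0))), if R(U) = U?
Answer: -25/552 ≈ -0.045290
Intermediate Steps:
R(100)/(((407 - 39)*(-6 + 7*0))) = 100/(((407 - 39)*(-6 + 7*0))) = 100/((368*(-6 + 0))) = 100/((368*(-6))) = 100/(-2208) = 100*(-1/2208) = -25/552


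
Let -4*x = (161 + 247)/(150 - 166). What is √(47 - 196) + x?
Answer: 51/8 + I*√149 ≈ 6.375 + 12.207*I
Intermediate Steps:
x = 51/8 (x = -(161 + 247)/(4*(150 - 166)) = -102/(-16) = -102*(-1)/16 = -¼*(-51/2) = 51/8 ≈ 6.3750)
√(47 - 196) + x = √(47 - 196) + 51/8 = √(-149) + 51/8 = I*√149 + 51/8 = 51/8 + I*√149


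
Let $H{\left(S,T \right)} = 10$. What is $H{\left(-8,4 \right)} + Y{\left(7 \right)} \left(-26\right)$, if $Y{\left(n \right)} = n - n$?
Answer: $10$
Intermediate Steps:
$Y{\left(n \right)} = 0$
$H{\left(-8,4 \right)} + Y{\left(7 \right)} \left(-26\right) = 10 + 0 \left(-26\right) = 10 + 0 = 10$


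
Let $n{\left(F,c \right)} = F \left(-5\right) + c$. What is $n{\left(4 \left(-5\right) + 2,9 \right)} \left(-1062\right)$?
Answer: $-105138$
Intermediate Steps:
$n{\left(F,c \right)} = c - 5 F$ ($n{\left(F,c \right)} = - 5 F + c = c - 5 F$)
$n{\left(4 \left(-5\right) + 2,9 \right)} \left(-1062\right) = \left(9 - 5 \left(4 \left(-5\right) + 2\right)\right) \left(-1062\right) = \left(9 - 5 \left(-20 + 2\right)\right) \left(-1062\right) = \left(9 - -90\right) \left(-1062\right) = \left(9 + 90\right) \left(-1062\right) = 99 \left(-1062\right) = -105138$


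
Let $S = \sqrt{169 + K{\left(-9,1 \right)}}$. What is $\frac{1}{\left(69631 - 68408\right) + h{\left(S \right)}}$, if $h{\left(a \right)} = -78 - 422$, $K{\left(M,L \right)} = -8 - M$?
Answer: $\frac{1}{723} \approx 0.0013831$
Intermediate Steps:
$S = \sqrt{170}$ ($S = \sqrt{169 - -1} = \sqrt{169 + \left(-8 + 9\right)} = \sqrt{169 + 1} = \sqrt{170} \approx 13.038$)
$h{\left(a \right)} = -500$ ($h{\left(a \right)} = -78 - 422 = -500$)
$\frac{1}{\left(69631 - 68408\right) + h{\left(S \right)}} = \frac{1}{\left(69631 - 68408\right) - 500} = \frac{1}{1223 - 500} = \frac{1}{723}$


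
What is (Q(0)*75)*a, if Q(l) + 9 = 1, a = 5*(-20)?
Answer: 60000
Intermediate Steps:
a = -100
Q(l) = -8 (Q(l) = -9 + 1 = -8)
(Q(0)*75)*a = -8*75*(-100) = -600*(-100) = 60000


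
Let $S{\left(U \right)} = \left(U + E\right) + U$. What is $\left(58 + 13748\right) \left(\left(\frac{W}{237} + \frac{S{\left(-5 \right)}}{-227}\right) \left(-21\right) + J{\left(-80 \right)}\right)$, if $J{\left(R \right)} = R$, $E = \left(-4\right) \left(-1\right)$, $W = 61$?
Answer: $- \frac{21282266538}{17933} \approx -1.1868 \cdot 10^{6}$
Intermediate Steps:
$E = 4$
$S{\left(U \right)} = 4 + 2 U$ ($S{\left(U \right)} = \left(U + 4\right) + U = \left(4 + U\right) + U = 4 + 2 U$)
$\left(58 + 13748\right) \left(\left(\frac{W}{237} + \frac{S{\left(-5 \right)}}{-227}\right) \left(-21\right) + J{\left(-80 \right)}\right) = \left(58 + 13748\right) \left(\left(\frac{61}{237} + \frac{4 + 2 \left(-5\right)}{-227}\right) \left(-21\right) - 80\right) = 13806 \left(\left(61 \cdot \frac{1}{237} + \left(4 - 10\right) \left(- \frac{1}{227}\right)\right) \left(-21\right) - 80\right) = 13806 \left(\left(\frac{61}{237} - - \frac{6}{227}\right) \left(-21\right) - 80\right) = 13806 \left(\left(\frac{61}{237} + \frac{6}{227}\right) \left(-21\right) - 80\right) = 13806 \left(\frac{15269}{53799} \left(-21\right) - 80\right) = 13806 \left(- \frac{106883}{17933} - 80\right) = 13806 \left(- \frac{1541523}{17933}\right) = - \frac{21282266538}{17933}$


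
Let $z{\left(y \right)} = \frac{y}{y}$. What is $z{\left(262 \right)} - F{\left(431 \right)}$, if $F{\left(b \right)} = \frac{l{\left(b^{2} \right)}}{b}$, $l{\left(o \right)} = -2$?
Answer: $\frac{433}{431} \approx 1.0046$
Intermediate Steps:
$z{\left(y \right)} = 1$
$F{\left(b \right)} = - \frac{2}{b}$
$z{\left(262 \right)} - F{\left(431 \right)} = 1 - - \frac{2}{431} = 1 + \frac{2}{431} = \frac{433}{431}$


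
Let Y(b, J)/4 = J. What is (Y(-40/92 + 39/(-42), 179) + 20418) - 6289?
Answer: 14845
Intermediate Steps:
Y(b, J) = 4*J
(Y(-40/92 + 39/(-42), 179) + 20418) - 6289 = (4*179 + 20418) - 6289 = (716 + 20418) - 6289 = 21134 - 6289 = 14845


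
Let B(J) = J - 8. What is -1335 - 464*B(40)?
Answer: -16183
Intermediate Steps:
B(J) = -8 + J
-1335 - 464*B(40) = -1335 - 464*(-8 + 40) = -1335 - 464*32 = -1335 - 14848 = -16183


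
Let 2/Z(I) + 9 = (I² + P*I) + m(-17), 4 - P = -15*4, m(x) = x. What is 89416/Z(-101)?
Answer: 165911388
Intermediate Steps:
P = 64 (P = 4 - (-15)*4 = 4 - 1*(-60) = 4 + 60 = 64)
Z(I) = 2/(-26 + I² + 64*I) (Z(I) = 2/(-9 + ((I² + 64*I) - 17)) = 2/(-9 + (-17 + I² + 64*I)) = 2/(-26 + I² + 64*I))
89416/Z(-101) = 89416/((2/(-26 + (-101)² + 64*(-101)))) = 89416/((2/(-26 + 10201 - 6464))) = 89416/((2/3711)) = 89416/((2*(1/3711))) = 89416/(2/3711) = 89416*(3711/2) = 165911388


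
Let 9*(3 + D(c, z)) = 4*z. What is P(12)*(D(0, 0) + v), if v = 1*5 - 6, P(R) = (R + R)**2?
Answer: -2304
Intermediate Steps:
D(c, z) = -3 + 4*z/9 (D(c, z) = -3 + (4*z)/9 = -3 + 4*z/9)
P(R) = 4*R**2 (P(R) = (2*R)**2 = 4*R**2)
v = -1 (v = 5 - 6 = -1)
P(12)*(D(0, 0) + v) = (4*12**2)*((-3 + (4/9)*0) - 1) = (4*144)*((-3 + 0) - 1) = 576*(-3 - 1) = 576*(-4) = -2304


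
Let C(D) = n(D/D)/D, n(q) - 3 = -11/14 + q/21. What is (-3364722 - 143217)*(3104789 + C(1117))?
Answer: -170319876257027433/15638 ≈ -1.0891e+13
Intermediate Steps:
n(q) = 31/14 + q/21 (n(q) = 3 + (-11/14 + q/21) = 31/14 + q/21)
C(D) = 95/(42*D) (C(D) = (31/14 + (D/D)/21)/D = (31/14 + (1/21)*1)/D = (31/14 + 1/21)/D = 95/(42*D))
(-3364722 - 143217)*(3104789 + C(1117)) = (-3364722 - 143217)*(3104789 + (95/42)/1117) = -3507939*(3104789 + (95/42)*(1/1117)) = -3507939*(3104789 + 95/46914) = -3507939*145658071241/46914 = -170319876257027433/15638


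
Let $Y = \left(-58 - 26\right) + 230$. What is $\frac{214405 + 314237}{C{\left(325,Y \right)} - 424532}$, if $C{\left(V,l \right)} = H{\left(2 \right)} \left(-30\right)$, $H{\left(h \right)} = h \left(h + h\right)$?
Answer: $- \frac{264321}{212386} \approx -1.2445$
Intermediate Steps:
$Y = 146$ ($Y = -84 + 230 = 146$)
$H{\left(h \right)} = 2 h^{2}$ ($H{\left(h \right)} = h 2 h = 2 h^{2}$)
$C{\left(V,l \right)} = -240$ ($C{\left(V,l \right)} = 2 \cdot 2^{2} \left(-30\right) = 2 \cdot 4 \left(-30\right) = 8 \left(-30\right) = -240$)
$\frac{214405 + 314237}{C{\left(325,Y \right)} - 424532} = \frac{214405 + 314237}{-240 - 424532} = \frac{528642}{-424772} = 528642 \left(- \frac{1}{424772}\right) = - \frac{264321}{212386}$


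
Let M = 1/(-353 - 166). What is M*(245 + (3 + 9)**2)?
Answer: -389/519 ≈ -0.74952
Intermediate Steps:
M = -1/519 (M = 1/(-519) = -1/519 ≈ -0.0019268)
M*(245 + (3 + 9)**2) = -(245 + (3 + 9)**2)/519 = -(245 + 12**2)/519 = -(245 + 144)/519 = -1/519*389 = -389/519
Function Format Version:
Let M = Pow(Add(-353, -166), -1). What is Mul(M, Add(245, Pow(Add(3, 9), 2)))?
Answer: Rational(-389, 519) ≈ -0.74952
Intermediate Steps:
M = Rational(-1, 519) (M = Pow(-519, -1) = Rational(-1, 519) ≈ -0.0019268)
Mul(M, Add(245, Pow(Add(3, 9), 2))) = Mul(Rational(-1, 519), Add(245, Pow(Add(3, 9), 2))) = Mul(Rational(-1, 519), Add(245, Pow(12, 2))) = Mul(Rational(-1, 519), Add(245, 144)) = Mul(Rational(-1, 519), 389) = Rational(-389, 519)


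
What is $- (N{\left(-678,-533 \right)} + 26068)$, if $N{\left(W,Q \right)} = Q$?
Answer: $-25535$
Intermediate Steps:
$- (N{\left(-678,-533 \right)} + 26068) = - (-533 + 26068) = \left(-1\right) 25535 = -25535$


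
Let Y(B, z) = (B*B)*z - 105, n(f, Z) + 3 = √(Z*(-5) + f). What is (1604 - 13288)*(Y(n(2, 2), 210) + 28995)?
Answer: -340004400 + 29443680*I*√2 ≈ -3.4e+8 + 4.164e+7*I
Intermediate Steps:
n(f, Z) = -3 + √(f - 5*Z) (n(f, Z) = -3 + √(Z*(-5) + f) = -3 + √(-5*Z + f) = -3 + √(f - 5*Z))
Y(B, z) = -105 + z*B² (Y(B, z) = B²*z - 105 = z*B² - 105 = -105 + z*B²)
(1604 - 13288)*(Y(n(2, 2), 210) + 28995) = (1604 - 13288)*((-105 + 210*(-3 + √(2 - 5*2))²) + 28995) = -11684*((-105 + 210*(-3 + √(2 - 10))²) + 28995) = -11684*((-105 + 210*(-3 + √(-8))²) + 28995) = -11684*((-105 + 210*(-3 + 2*I*√2)²) + 28995) = -11684*(28890 + 210*(-3 + 2*I*√2)²) = -337550760 - 2453640*(-3 + 2*I*√2)²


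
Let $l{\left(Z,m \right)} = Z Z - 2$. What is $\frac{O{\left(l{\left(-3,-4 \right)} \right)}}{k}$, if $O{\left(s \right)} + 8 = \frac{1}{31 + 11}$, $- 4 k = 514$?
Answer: $\frac{335}{5397} \approx 0.062072$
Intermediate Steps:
$k = - \frac{257}{2}$ ($k = \left(- \frac{1}{4}\right) 514 = - \frac{257}{2} \approx -128.5$)
$l{\left(Z,m \right)} = -2 + Z^{2}$ ($l{\left(Z,m \right)} = Z^{2} - 2 = -2 + Z^{2}$)
$O{\left(s \right)} = - \frac{335}{42}$ ($O{\left(s \right)} = -8 + \frac{1}{31 + 11} = -8 + \frac{1}{42} = - \frac{335}{42}$)
$\frac{O{\left(l{\left(-3,-4 \right)} \right)}}{k} = - \frac{335}{42 \left(- \frac{257}{2}\right)} = \left(- \frac{335}{42}\right) \left(- \frac{2}{257}\right) = \frac{335}{5397}$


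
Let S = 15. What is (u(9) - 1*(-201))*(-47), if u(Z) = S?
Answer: -10152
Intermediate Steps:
u(Z) = 15
(u(9) - 1*(-201))*(-47) = (15 - 1*(-201))*(-47) = (15 + 201)*(-47) = 216*(-47) = -10152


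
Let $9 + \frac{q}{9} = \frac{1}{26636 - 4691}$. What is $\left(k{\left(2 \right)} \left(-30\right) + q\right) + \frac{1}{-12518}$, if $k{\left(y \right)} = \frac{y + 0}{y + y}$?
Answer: $- \frac{799146371}{8324470} \approx -96.0$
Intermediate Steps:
$k{\left(y \right)} = \frac{1}{2}$ ($k{\left(y \right)} = \frac{y}{2 y} = y \frac{1}{2 y} = \frac{1}{2}$)
$q = - \frac{592512}{7315}$ ($q = -81 + \frac{9}{26636 - 4691} = -81 + \frac{9}{21945} = -81 + 9 \cdot \frac{1}{21945} = -81 + \frac{3}{7315} = - \frac{592512}{7315} \approx -81.0$)
$\left(k{\left(2 \right)} \left(-30\right) + q\right) + \frac{1}{-12518} = \left(\frac{1}{2} \left(-30\right) - \frac{592512}{7315}\right) + \frac{1}{-12518} = \left(-15 - \frac{592512}{7315}\right) - \frac{1}{12518} = - \frac{702237}{7315} - \frac{1}{12518} = - \frac{799146371}{8324470}$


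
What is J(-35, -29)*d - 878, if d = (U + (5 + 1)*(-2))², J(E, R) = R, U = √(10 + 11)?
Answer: -5663 + 696*√21 ≈ -2473.5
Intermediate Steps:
U = √21 ≈ 4.5826
d = (-12 + √21)² (d = (√21 + (5 + 1)*(-2))² = (√21 + 6*(-2))² = (√21 - 12)² = (-12 + √21)² ≈ 55.018)
J(-35, -29)*d - 878 = -29*(12 - √21)² - 878 = -878 - 29*(12 - √21)²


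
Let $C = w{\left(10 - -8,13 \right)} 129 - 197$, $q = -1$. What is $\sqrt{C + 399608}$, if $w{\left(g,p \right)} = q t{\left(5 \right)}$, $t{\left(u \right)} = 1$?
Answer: $\sqrt{399282} \approx 631.89$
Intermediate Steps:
$w{\left(g,p \right)} = -1$ ($w{\left(g,p \right)} = \left(-1\right) 1 = -1$)
$C = -326$ ($C = \left(-1\right) 129 - 197 = -129 - 197 = -326$)
$\sqrt{C + 399608} = \sqrt{-326 + 399608} = \sqrt{399282}$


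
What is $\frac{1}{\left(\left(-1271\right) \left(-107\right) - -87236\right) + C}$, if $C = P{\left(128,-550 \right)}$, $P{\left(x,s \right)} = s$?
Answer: $\frac{1}{222683} \approx 4.4907 \cdot 10^{-6}$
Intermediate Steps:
$C = -550$
$\frac{1}{\left(\left(-1271\right) \left(-107\right) - -87236\right) + C} = \frac{1}{\left(\left(-1271\right) \left(-107\right) - -87236\right) - 550} = \frac{1}{\left(135997 + 87236\right) - 550} = \frac{1}{223233 - 550} = \frac{1}{222683}$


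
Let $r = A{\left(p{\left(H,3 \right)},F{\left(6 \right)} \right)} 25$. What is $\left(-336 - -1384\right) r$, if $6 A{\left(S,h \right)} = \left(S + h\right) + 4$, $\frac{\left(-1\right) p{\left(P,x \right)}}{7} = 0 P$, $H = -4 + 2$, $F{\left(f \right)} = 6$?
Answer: $\frac{131000}{3} \approx 43667.0$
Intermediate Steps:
$H = -2$
$p{\left(P,x \right)} = 0$ ($p{\left(P,x \right)} = - 7 \cdot 0 P = \left(-7\right) 0 = 0$)
$A{\left(S,h \right)} = \frac{2}{3} + \frac{S}{6} + \frac{h}{6}$ ($A{\left(S,h \right)} = \frac{\left(S + h\right) + 4}{6} = \frac{4 + S + h}{6} = \frac{2}{3} + \frac{S}{6} + \frac{h}{6}$)
$r = \frac{125}{3}$ ($r = \left(\frac{2}{3} + \frac{1}{6} \cdot 0 + \frac{1}{6} \cdot 6\right) 25 = \left(\frac{2}{3} + 0 + 1\right) 25 = \frac{5}{3} \cdot 25 = \frac{125}{3} \approx 41.667$)
$\left(-336 - -1384\right) r = \left(-336 - -1384\right) \frac{125}{3} = \left(-336 + 1384\right) \frac{125}{3} = 1048 \cdot \frac{125}{3} = \frac{131000}{3}$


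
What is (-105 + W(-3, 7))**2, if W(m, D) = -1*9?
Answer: 12996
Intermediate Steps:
W(m, D) = -9
(-105 + W(-3, 7))**2 = (-105 - 9)**2 = (-114)**2 = 12996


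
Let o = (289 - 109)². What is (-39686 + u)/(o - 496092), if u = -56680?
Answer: 16061/77282 ≈ 0.20782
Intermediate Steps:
o = 32400 (o = 180² = 32400)
(-39686 + u)/(o - 496092) = (-39686 - 56680)/(32400 - 496092) = -96366/(-463692) = -96366*(-1/463692) = 16061/77282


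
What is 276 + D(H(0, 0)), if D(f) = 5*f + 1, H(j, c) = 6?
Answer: 307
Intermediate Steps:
D(f) = 1 + 5*f
276 + D(H(0, 0)) = 276 + (1 + 5*6) = 276 + (1 + 30) = 276 + 31 = 307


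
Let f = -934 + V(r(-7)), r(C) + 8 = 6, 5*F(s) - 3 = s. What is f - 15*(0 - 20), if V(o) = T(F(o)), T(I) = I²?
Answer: -15849/25 ≈ -633.96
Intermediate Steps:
F(s) = ⅗ + s/5
r(C) = -2 (r(C) = -8 + 6 = -2)
V(o) = (⅗ + o/5)²
f = -23349/25 (f = -934 + (3 - 2)²/25 = -934 + (1/25)*1² = -934 + (1/25)*1 = -934 + 1/25 = -23349/25 ≈ -933.96)
f - 15*(0 - 20) = -23349/25 - 15*(0 - 20) = -23349/25 - 15*(-20) = -23349/25 + 300 = -15849/25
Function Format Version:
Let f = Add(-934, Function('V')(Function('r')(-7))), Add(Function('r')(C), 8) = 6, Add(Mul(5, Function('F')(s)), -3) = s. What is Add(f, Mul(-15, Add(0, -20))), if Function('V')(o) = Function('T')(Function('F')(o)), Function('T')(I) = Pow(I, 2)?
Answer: Rational(-15849, 25) ≈ -633.96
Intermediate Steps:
Function('F')(s) = Add(Rational(3, 5), Mul(Rational(1, 5), s))
Function('r')(C) = -2 (Function('r')(C) = Add(-8, 6) = -2)
Function('V')(o) = Pow(Add(Rational(3, 5), Mul(Rational(1, 5), o)), 2)
f = Rational(-23349, 25) (f = Add(-934, Mul(Rational(1, 25), Pow(Add(3, -2), 2))) = Add(-934, Mul(Rational(1, 25), Pow(1, 2))) = Add(-934, Mul(Rational(1, 25), 1)) = Add(-934, Rational(1, 25)) = Rational(-23349, 25) ≈ -933.96)
Add(f, Mul(-15, Add(0, -20))) = Add(Rational(-23349, 25), Mul(-15, Add(0, -20))) = Add(Rational(-23349, 25), Mul(-15, -20)) = Add(Rational(-23349, 25), 300) = Rational(-15849, 25)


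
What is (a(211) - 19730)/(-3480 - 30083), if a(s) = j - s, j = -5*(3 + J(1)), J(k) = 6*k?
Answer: 19986/33563 ≈ 0.59548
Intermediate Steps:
j = -45 (j = -5*(3 + 6*1) = -5*(3 + 6) = -5*9 = -45)
a(s) = -45 - s
(a(211) - 19730)/(-3480 - 30083) = ((-45 - 1*211) - 19730)/(-3480 - 30083) = ((-45 - 211) - 19730)/(-33563) = (-256 - 19730)*(-1/33563) = -19986*(-1/33563) = 19986/33563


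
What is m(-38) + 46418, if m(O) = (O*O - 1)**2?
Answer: 2128667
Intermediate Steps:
m(O) = (-1 + O**2)**2 (m(O) = (O**2 - 1)**2 = (-1 + O**2)**2)
m(-38) + 46418 = (-1 + (-38)**2)**2 + 46418 = (-1 + 1444)**2 + 46418 = 1443**2 + 46418 = 2082249 + 46418 = 2128667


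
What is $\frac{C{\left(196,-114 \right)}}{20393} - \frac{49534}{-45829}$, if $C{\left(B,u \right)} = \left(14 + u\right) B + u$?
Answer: $\frac{106673956}{934590797} \approx 0.11414$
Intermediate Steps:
$C{\left(B,u \right)} = u + B \left(14 + u\right)$ ($C{\left(B,u \right)} = B \left(14 + u\right) + u = u + B \left(14 + u\right)$)
$\frac{C{\left(196,-114 \right)}}{20393} - \frac{49534}{-45829} = \frac{-114 + 14 \cdot 196 + 196 \left(-114\right)}{20393} - \frac{49534}{-45829} = \left(-114 + 2744 - 22344\right) \frac{1}{20393} - - \frac{49534}{45829} = \left(-19714\right) \frac{1}{20393} + \frac{49534}{45829} = - \frac{19714}{20393} + \frac{49534}{45829} = \frac{106673956}{934590797}$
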